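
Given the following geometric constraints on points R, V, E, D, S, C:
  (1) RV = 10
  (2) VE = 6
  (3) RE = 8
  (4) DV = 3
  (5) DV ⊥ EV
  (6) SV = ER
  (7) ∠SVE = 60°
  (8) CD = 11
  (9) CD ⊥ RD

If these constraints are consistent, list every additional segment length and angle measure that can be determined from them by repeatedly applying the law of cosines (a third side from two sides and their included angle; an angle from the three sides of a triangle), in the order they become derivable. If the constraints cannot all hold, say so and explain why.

The constraints are consistent. Derivable facts, in order:
After 1 step:
- ED = 3·√5
- ES = 2·√13
- ∠ERV = 36.87°
- ∠EVR = 53.13°
- ∠REV = 90°
After 2 steps:
- ∠DEV = 26.57°
- ∠EDV = 63.43°
- ∠ESV = 46.1°
- ∠SEV = 73.9°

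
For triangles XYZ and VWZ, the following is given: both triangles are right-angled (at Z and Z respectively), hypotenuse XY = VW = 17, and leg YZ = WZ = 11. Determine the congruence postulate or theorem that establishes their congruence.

The given information provides:
both triangles are right-angled (at Z and Z respectively), hypotenuse XY = VW = 17, and leg YZ = WZ = 11
This matches the HL congruence theorem.
The hypotenuse and one leg of two right triangles are equal (Hypotenuse-Leg).

HL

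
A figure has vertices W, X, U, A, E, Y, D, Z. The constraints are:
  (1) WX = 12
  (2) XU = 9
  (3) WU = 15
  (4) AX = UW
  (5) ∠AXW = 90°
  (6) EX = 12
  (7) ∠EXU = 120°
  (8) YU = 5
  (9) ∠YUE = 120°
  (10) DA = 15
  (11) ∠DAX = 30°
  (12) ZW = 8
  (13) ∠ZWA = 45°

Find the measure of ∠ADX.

From the given relations: AX = UW = 15.
Step 1: By the law of cosines on triangle DAX: DX² = 15² + 15² − 2·15·15·cos(30°) = 60.29, so DX ≈ 7.76.
Step 2: By the inverse law of cosines on triangle ADX: cos(∠ADX) = (15² + 7.76² − 15²) / (2·15·7.76) = 60.29/232.94 = 0.2588, so ∠ADX = 75°.

Therefore, the measure of angle ∠ADX = 75°.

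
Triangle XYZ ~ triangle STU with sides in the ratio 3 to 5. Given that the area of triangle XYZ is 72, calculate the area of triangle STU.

The ratio of areas of similar triangles = (side ratio)^2.
Side ratio = 3:5, so area ratio = 9:25.
Area of STU / Area of XYZ = 25/9
Area of STU = 72 * 25/9 = 200

200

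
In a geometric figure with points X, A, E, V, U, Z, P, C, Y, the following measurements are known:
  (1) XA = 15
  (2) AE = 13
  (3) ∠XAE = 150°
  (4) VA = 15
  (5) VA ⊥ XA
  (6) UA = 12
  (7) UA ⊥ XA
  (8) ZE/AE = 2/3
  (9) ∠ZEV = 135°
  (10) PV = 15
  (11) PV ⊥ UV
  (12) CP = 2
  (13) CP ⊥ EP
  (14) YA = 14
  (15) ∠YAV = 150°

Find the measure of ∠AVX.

Step 1: By the law of cosines on triangle VAX: VX² = 15² + 15² − 2·15·15·cos(90°) = 450, so VX = 15·√2.
Step 2: By the inverse law of cosines on triangle AVX: cos(∠AVX) = (15² + (15·√2)² − 15²) / (2·15·15·√2) = 450/636.4 = 0.7071, so ∠AVX = 45°.

Therefore, the measure of angle ∠AVX = 45°.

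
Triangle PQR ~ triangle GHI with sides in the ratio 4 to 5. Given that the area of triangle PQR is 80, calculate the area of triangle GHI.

Area ratio = (4/5)^2 = 16/25. Area of GHI = 80 * 25/16 = 125.

125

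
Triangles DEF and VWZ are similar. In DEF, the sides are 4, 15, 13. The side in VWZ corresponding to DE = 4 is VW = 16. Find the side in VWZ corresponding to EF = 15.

Similar triangles have proportional sides. Setting up the proportion:
VW / DE = WZ / EF
16 / 4 = WZ / 15
WZ = 15 * 16 / 4 = 60.

60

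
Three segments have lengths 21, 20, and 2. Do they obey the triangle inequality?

Sort the sides: 2, 20, 21.
It suffices to check that the sum of the two smallest exceeds the largest:
2 + 20 = 22 > 21. ✓
Yes, a valid triangle can be formed.

Yes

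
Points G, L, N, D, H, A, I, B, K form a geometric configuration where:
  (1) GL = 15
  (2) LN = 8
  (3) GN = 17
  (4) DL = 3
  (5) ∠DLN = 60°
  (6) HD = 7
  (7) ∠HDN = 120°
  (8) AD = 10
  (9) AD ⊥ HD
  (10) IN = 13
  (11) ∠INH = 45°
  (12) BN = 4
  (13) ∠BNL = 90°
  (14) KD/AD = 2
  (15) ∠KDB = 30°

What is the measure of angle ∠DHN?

Step 1: By the law of cosines on triangle DLN: DN² = 3² + 8² − 2·3·8·cos(60°) = 49, so DN = 7.
Step 2: By the law of cosines on triangle HDN: HN² = 7² + 7² − 2·7·7·cos(120°) = 147, so HN = 7·√3.
Step 3: By the inverse law of cosines on triangle DHN: cos(∠DHN) = (7² + (7·√3)² − 7²) / (2·7·7·√3) = 147/169.74 = 0.866, so ∠DHN = 30°.

Therefore, the measure of angle ∠DHN = 30°.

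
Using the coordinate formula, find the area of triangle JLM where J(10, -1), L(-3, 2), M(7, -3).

The Shoelace formula computes the area from vertex coordinates by summing cross products.
For vertices (10,-1), (-3,2), (7,-3):
Signed sum = 10*2 - -3*-1 + -3*-3 - 7*2 + 7*-1 - 10*-3
= 17 + -5 + 23 = 35
Area = (1/2)|35| = 35/2.

35/2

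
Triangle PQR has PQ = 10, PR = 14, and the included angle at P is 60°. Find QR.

By the law of cosines: QR^2 = PQ^2 + PR^2 - 2*PQ*PR*cos(P)
QR^2 = 10^2 + 14^2 - 2*10*14*cos(60°)
QR^2 = 100 + 196 - 280*(1/2)
QR^2 = 156
QR = 2*sqrt(39)

2*sqrt(39)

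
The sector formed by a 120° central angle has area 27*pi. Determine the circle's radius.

Sector area A = πr² × θ/360, so r² = 360A / (πθ).
r² = 360 × 27*pi / (π × 120)
r² = 81
r = 9

9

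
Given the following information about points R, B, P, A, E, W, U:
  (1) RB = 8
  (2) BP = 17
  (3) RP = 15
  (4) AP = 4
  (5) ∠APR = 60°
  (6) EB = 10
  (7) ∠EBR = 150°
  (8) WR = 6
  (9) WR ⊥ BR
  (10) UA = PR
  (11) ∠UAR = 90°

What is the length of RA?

Step 1: By the law of cosines on triangle RPA: RA² = 15² + 4² − 2·15·4·cos(60°) = 181, so RA = √181.

Therefore, the length of RA = √181.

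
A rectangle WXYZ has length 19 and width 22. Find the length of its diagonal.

Using the Pythagorean theorem:
d² = 19² + 22² = 361 + 484 = 845
d = sqrt(845) = 13*sqrt(5)

13*sqrt(5)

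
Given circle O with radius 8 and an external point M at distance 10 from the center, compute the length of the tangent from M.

The tangent, radius, and line from the external point to the center form a right triangle.
The right angle is where the tangent meets the radius.
By the Pythagorean theorem: tangent² + 8² = 10²
tangent² = 100 - 64 = 36
tangent = 6

6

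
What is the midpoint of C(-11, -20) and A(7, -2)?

M = ((x₁ + x₂)/2, (y₁ + y₂)/2)
= ((-11 + 7)/2, (-20 + -2)/2)
= (-4/2, -22/2) = (-2, -11)

(-2, -11)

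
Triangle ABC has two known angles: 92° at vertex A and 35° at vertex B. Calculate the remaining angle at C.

Let angle C = x. Then 92 + 35 + x = 180.
x = 180 - 127 = 53 degrees.

53 degrees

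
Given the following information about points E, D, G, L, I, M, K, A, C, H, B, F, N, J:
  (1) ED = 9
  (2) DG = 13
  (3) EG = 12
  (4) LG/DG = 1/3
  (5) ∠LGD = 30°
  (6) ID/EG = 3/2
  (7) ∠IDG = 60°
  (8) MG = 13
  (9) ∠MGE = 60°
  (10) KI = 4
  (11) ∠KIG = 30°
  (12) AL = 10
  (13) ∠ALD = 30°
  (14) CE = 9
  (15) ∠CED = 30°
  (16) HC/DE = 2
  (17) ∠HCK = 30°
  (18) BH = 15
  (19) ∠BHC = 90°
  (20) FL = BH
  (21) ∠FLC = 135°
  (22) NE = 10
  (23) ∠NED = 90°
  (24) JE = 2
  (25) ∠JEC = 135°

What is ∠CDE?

Step 1: By the law of cosines on triangle DEC: DC² = 9² + 9² − 2·9·9·cos(30°) = 21.7, so DC ≈ 4.66.
Step 2: By the inverse law of cosines on triangle CDE: cos(∠CDE) = (4.66² + 9² − 9²) / (2·4.66·9) = 21.7/83.86 = 0.2588, so ∠CDE = 75°.

Therefore, the measure of angle ∠CDE = 75°.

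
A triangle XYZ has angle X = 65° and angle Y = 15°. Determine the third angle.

By the triangle angle sum property, the three interior angles of any triangle add up to 180°.
We know angle X = 65° and angle Y = 15°, so their sum is 80°.
Therefore angle Z = 180° - 80° = 100°.

100 degrees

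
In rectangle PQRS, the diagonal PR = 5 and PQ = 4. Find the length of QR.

Using the Pythagorean theorem: d^2 = a^2 + b^2
b^2 = d^2 - a^2
b^2 = 25 - 16
b^2 = 9
b = sqrt(9) = 3

3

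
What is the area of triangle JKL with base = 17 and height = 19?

A triangle's area is half the area of a rectangle with the same base and height.
Area = (1/2) * 17 * 19 = 323/2.

323/2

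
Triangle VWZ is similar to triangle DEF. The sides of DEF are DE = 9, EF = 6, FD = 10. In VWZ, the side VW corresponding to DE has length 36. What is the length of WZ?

k = 36/9 = 4. WZ = 4 * 6 = 24.

24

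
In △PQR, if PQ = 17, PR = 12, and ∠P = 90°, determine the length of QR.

By the law of cosines: QR^2 = PQ^2 + PR^2 - 2*PQ*PR*cos(P)
QR^2 = 17^2 + 12^2 - 2*17*12*cos(90°)
QR^2 = 289 + 144 - 408*(0)
QR^2 = 433
QR = sqrt(433)

sqrt(433)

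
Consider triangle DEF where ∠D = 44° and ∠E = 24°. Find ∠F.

Let angle F = x. Then 44 + 24 + x = 180.
x = 180 - 68 = 112 degrees.

112 degrees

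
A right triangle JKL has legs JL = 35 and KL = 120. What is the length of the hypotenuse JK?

By the Pythagorean theorem: JK^2 = JL^2 + KL^2
JK^2 = 35^2 + 120^2 = 1225 + 14400 = 15625
JK = sqrt(15625) = 125

125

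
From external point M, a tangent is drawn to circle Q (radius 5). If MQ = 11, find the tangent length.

tangent = √(d² - r²) = √(11² - 5²) = √(121 - 25) = √96 = 4*sqrt(6)

4*sqrt(6)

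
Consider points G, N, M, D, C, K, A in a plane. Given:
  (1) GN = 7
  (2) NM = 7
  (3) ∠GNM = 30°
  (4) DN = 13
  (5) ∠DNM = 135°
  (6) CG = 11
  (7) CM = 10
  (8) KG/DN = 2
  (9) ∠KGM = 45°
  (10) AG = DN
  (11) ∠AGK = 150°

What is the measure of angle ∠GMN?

Step 1: By the law of cosines on triangle MNG: MG² = 7² + 7² − 2·7·7·cos(30°) = 13.13, so MG ≈ 3.62.
Step 2: By the inverse law of cosines on triangle GMN: cos(∠GMN) = (3.62² + 7² − 7²) / (2·3.62·7) = 13.13/50.73 = 0.2588, so ∠GMN = 75°.

Therefore, the measure of angle ∠GMN = 75°.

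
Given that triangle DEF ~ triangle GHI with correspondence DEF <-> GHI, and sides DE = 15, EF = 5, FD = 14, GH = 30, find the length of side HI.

k = 30/15 = 2. HI = 2 * 5 = 10.

10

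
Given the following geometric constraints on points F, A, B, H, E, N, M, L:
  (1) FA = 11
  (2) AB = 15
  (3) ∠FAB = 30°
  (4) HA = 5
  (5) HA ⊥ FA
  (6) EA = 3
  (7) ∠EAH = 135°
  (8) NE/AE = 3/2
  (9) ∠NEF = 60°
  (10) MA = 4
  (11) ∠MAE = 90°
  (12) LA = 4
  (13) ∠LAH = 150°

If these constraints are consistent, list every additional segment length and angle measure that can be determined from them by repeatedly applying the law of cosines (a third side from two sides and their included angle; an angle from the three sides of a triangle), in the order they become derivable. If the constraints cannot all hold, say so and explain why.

The constraints are consistent. Derivable facts, in order:
After 1 step:
- EM = 5
- FB ≈ 7.76
- FH = √146
- HE ≈ 7.43
- HL ≈ 8.7
After 2 steps:
- ∠ABF = 45.14°
- ∠AEH = 28.41°
- ∠AEM = 53.13°
- ∠AFB = 104.86°
- ∠AFH = 24.44°
- ∠AHE = 16.59°
- ∠AHF = 65.56°
- ∠AHL = 13.29°
- ∠ALH = 16.71°
- ∠AME = 36.87°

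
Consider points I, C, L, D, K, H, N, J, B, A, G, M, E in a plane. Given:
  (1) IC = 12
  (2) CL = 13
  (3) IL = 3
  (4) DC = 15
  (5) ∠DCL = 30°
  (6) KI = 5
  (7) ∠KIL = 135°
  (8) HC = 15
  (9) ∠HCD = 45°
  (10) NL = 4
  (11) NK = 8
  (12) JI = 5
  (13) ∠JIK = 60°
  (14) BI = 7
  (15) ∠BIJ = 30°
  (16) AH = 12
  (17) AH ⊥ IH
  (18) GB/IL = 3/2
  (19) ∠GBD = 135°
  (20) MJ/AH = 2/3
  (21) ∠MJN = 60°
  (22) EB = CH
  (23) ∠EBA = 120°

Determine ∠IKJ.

Step 1: By the law of cosines on triangle KIJ: KJ² = 5² + 5² − 2·5·5·cos(60°) = 25, so KJ = 5.
Step 2: By the inverse law of cosines on triangle IKJ: cos(∠IKJ) = (5² + 5² − 5²) / (2·5·5) = 25/50 = 0.5, so ∠IKJ = 60°.

Therefore, the measure of angle ∠IKJ = 60°.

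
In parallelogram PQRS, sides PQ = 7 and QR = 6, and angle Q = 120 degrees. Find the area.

Area = a * b * sin(theta)
Area = 7 * 6 * sin(120 degrees)
Area = 42 * sqrt(3)/2
Area = 21*sqrt(3)

21*sqrt(3)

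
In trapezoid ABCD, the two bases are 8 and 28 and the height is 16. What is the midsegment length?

The midsegment of a trapezoid = (base1 + base2) / 2
midsegment = (8 + 28) / 2
midsegment = 36 / 2
midsegment = 18

18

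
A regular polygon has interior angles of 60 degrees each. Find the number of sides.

Each interior angle of a regular n-gon is (n - 2) * 180 / n.
Setting this equal to 60:
(n - 2) * 180 / n = 60
Each exterior angle = 180 - 60 = 120 degrees.
Since exterior angles sum to 360: n = 360 / 120 = 3.

3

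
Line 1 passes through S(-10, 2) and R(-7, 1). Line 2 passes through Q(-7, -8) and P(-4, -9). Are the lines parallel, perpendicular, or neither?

Slope of line 1: m1 = (1 - 2)/(-7 - -10) = -1/3 = -1/3
Slope of line 2: m2 = (-9 - -8)/(-4 - -7) = -1/3 = -1/3
Since m1 = m2 = -1/3, the lines are parallel.

Parallel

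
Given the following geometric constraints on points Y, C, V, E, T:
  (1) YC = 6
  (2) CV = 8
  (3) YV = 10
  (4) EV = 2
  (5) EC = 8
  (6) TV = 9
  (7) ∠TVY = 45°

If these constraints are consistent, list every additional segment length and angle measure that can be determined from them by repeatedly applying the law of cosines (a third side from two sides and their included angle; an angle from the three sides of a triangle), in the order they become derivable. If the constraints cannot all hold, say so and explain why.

The constraints are consistent. Derivable facts, in order:
After 1 step:
- YT ≈ 7.33
- ∠CEV = 82.82°
- ∠CVE = 82.82°
- ∠CVY = 36.87°
- ∠CYV = 53.13°
- ∠ECV = 14.36°
- ∠VCY = 90°
After 2 steps:
- ∠TYV = 60.26°
- ∠VTY = 74.74°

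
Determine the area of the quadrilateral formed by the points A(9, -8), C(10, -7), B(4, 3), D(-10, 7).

Shoelace: sum of cross terms = 150, Area = (1/2)|150| = 75

75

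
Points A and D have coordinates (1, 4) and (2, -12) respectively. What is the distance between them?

The horizontal distance is |2 - 1| = 1 and the vertical distance is |-12 - 4| = 16.
By the Pythagorean theorem, d = sqrt(1^2 + 16^2) = sqrt(257).

sqrt(257)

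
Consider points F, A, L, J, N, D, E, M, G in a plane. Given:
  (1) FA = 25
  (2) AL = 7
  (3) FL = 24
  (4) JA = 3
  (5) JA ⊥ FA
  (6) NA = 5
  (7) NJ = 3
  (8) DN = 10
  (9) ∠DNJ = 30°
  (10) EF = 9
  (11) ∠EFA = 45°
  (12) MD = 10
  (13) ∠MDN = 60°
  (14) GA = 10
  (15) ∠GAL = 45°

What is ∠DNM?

Step 1: By the law of cosines on triangle NDM: NM² = 10² + 10² − 2·10·10·cos(60°) = 100, so NM = 10.
Step 2: By the inverse law of cosines on triangle DNM: cos(∠DNM) = (10² + 10² − 10²) / (2·10·10) = 100/200 = 0.5, so ∠DNM = 60°.

Therefore, the measure of angle ∠DNM = 60°.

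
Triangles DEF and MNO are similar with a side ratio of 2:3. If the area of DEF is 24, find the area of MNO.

Area ratio = (2/3)^2 = 4/9. Area of MNO = 24 * 9/4 = 54.

54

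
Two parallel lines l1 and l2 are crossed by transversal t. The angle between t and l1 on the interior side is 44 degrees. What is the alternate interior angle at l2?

Alternate interior angles formed by parallel lines and a transversal are equal.
The given angle is 44 degrees.
The alternate interior angle = 44 degrees.

44 degrees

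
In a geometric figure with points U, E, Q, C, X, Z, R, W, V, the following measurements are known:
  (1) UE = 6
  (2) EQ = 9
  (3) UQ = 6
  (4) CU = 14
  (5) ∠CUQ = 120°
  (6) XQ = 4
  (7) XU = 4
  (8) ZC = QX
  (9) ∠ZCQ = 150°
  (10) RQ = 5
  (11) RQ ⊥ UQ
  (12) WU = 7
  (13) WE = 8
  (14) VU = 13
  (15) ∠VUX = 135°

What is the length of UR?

Step 1: By the law of cosines on triangle UQR: UR² = 6² + 5² − 2·6·5·cos(90°) = 61, so UR = √61.

Therefore, the length of UR = √61.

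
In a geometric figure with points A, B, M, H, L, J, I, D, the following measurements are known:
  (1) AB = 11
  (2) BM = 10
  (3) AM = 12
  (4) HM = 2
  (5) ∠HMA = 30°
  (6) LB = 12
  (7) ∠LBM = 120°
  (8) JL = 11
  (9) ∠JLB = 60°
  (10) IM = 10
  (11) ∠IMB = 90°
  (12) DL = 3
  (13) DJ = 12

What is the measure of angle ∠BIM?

Step 1: By the law of cosines on triangle IMB: IB² = 10² + 10² − 2·10·10·cos(90°) = 200, so IB = 10·√2.
Step 2: By the inverse law of cosines on triangle BIM: cos(∠BIM) = ((10·√2)² + 10² − 10²) / (2·10·√2·10) = 200/282.84 = 0.7071, so ∠BIM = 45°.

Therefore, the measure of angle ∠BIM = 45°.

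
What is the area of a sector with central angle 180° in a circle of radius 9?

Sector area = π(9²)(1/2) = 81*pi/2

81*pi/2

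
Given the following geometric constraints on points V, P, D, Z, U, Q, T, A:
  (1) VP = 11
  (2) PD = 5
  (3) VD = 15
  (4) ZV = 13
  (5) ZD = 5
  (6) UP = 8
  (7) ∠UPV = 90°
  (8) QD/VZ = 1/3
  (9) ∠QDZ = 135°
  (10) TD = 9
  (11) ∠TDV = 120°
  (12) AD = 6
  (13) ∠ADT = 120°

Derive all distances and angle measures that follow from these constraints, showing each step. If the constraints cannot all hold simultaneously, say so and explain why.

The constraints are consistent.

From the given relations:
  QD = 1/3·VZ = 1/3·13 ≈ 4.33

Step 1: From VP = 11, PU = 8, and ∠VPU = 90°, by the law of cosines:
  VU² = VP² + PU² - 2·VP·PU·cos(90°) = 121 + 64 - 0 = 185
  VU = √185

Step 2: From VD = 15, DT = 9, and ∠VDT = 120°, by the law of cosines:
  VT² = VD² + DT² - 2·VD·DT·cos(120°) = 225 + 81 + 135 = 441
  VT = 21

Step 3: From ZD = 5, DQ = 4.33, and ∠ZDQ = 135°, by the law of cosines:
  ZQ² = ZD² + DQ² - 2·ZD·DQ·cos(135°) = 25 + 18.78 + 30.64 = 74.42
  ZQ ≈ 8.63

Step 4: From TD = 9, DA = 6, and ∠TDA = 120°, by the law of cosines:
  TA² = TD² + DA² - 2·TD·DA·cos(120°) = 81 + 36 + 54 = 171
  TA = 3·√19

Step 5: From VD = 15, VP = 11, DP = 5, by the inverse law of cosines:
  cos(∠DVP) = (VD² + VP² - DP²) / (2·VD·VP)
  ∠DVP = 13.41°

Step 6: From VD = 15, VZ = 13, DZ = 5, by the inverse law of cosines:
  cos(∠DVZ) = (VD² + VZ² - DZ²) / (2·VD·VZ)
  ∠DVZ = 18.89°

Step 7: From PD = 5, PV = 11, DV = 15, by the inverse law of cosines:
  cos(∠DPV) = (PD² + PV² - DV²) / (2·PD·PV)
  ∠DPV = 135.9°

Step 8: From DP = 5, DV = 15, PV = 11, by the inverse law of cosines:
  cos(∠PDV) = (DP² + DV² - PV²) / (2·DP·DV)
  ∠PDV = 30.68°

Step 9: From DV = 15, DZ = 5, VZ = 13, by the inverse law of cosines:
  cos(∠VDZ) = (DV² + DZ² - VZ²) / (2·DV·DZ)
  ∠VDZ = 57.32°

Step 10: From ZD = 5, ZV = 13, DV = 15, by the inverse law of cosines:
  cos(∠DZV) = (ZD² + ZV² - DV²) / (2·ZD·ZV)
  ∠DZV = 103.8°

Step 11: From VD = 15, VT = 21, DT = 9, by the inverse law of cosines:
  cos(∠DVT) = (VD² + VT² - DT²) / (2·VD·VT)
  ∠DVT = 21.79°

Step 12: From VP = 11, VU = √185, PU = 8, by the inverse law of cosines:
  cos(∠PVU) = (VP² + VU² - PU²) / (2·VP·VU)
  ∠PVU = 36.03°

Step 13: From ZD = 5, ZQ = 8.63, DQ = 4.33, by the inverse law of cosines:
  cos(∠DZQ) = (ZD² + ZQ² - DQ²) / (2·ZD·ZQ)
  ∠DZQ = 20.81°

Step 14: From UP = 8, UV = √185, PV = 11, by the inverse law of cosines:
  cos(∠PUV) = (UP² + UV² - PV²) / (2·UP·UV)
  ∠PUV = 53.97°

Step 15: From QD = 4.33, QZ = 8.63, DZ = 5, by the inverse law of cosines:
  cos(∠DQZ) = (QD² + QZ² - DZ²) / (2·QD·QZ)
  ∠DQZ = 24.19°

Step 16: From TA = 3·√19, TD = 9, AD = 6, by the inverse law of cosines:
  cos(∠ATD) = (TA² + TD² - AD²) / (2·TA·TD)
  ∠ATD = 23.41°

Step 17: From TD = 9, TV = 21, DV = 15, by the inverse law of cosines:
  cos(∠DTV) = (TD² + TV² - DV²) / (2·TD·TV)
  ∠DTV = 38.21°

Step 18: From AD = 6, AT = 3·√19, DT = 9, by the inverse law of cosines:
  cos(∠DAT) = (AD² + AT² - DT²) / (2·AD·AT)
  ∠DAT = 36.59°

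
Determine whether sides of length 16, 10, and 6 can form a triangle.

Check the triangle inequality: 10 + 6 = 16 ≤ 16.
Since the sum of two sides does not exceed the third, no triangle can be formed.

No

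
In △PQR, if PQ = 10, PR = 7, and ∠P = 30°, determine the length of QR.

Law of cosines: QR^2 = 10^2 + 7^2 - 2(10)(7)cos(30°) = 149 - 70*sqrt(3), so QR = sqrt(149 - 70*sqrt(3)).

sqrt(149 - 70*sqrt(3))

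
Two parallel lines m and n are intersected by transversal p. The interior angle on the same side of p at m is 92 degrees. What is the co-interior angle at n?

Co-interior angles (same-side interior) formed by parallel lines and a transversal are supplementary (sum to 180 degrees).
The given angle is 92 degrees.
The co-interior angle = 180 - 92 = 88 degrees.

88 degrees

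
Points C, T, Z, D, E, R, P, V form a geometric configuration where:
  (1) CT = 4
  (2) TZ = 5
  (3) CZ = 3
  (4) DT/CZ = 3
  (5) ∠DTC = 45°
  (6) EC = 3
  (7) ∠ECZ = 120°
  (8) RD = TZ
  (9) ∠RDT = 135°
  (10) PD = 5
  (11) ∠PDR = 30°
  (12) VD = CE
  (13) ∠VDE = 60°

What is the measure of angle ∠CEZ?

Step 1: By the law of cosines on triangle ECZ: EZ² = 3² + 3² − 2·3·3·cos(120°) = 27, so EZ = 3·√3.
Step 2: By the inverse law of cosines on triangle CEZ: cos(∠CEZ) = (3² + (3·√3)² − 3²) / (2·3·3·√3) = 27/31.18 = 0.866, so ∠CEZ = 30°.

Therefore, the measure of angle ∠CEZ = 30°.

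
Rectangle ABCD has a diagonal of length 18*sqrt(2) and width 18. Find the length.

Using the Pythagorean theorem: d^2 = a^2 + b^2
b^2 = d^2 - a^2
b^2 = 648 - 324
b^2 = 324
b = sqrt(324) = 18

18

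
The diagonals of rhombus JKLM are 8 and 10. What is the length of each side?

In a rhombus, the diagonals bisect each other perpendicularly, creating four congruent right triangles.
Each triangle has legs 4 (half of 8) and 5 (half of 10).
The hypotenuse of each right triangle is a side of the rhombus:
side = sqrt(4^2 + 5^2) = sqrt(41)

sqrt(41)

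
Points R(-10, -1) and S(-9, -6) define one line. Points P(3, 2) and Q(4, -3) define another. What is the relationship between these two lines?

Slope of line 1: m1 = (-6 - -1)/(-9 - -10) = -5/1 = -5
Slope of line 2: m2 = (-3 - 2)/(4 - 3) = -5/1 = -5
m1 = m2, so the lines are parallel.

Parallel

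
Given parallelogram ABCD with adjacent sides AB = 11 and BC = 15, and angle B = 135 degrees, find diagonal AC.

Law of cosines: d^2 = 11^2 + 15^2 - 2(11)(15)cos(135°) = 165*sqrt(2) + 346, so d = sqrt(165*sqrt(2) + 346).

sqrt(165*sqrt(2) + 346)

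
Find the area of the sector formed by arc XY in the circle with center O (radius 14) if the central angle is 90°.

The full circle has area πr² = π(14)² = 196*pi.
The sector covers 90° out of 360°, a fraction of 1/4.
Sector area = 196*pi × 1/4 = 49*pi.

49*pi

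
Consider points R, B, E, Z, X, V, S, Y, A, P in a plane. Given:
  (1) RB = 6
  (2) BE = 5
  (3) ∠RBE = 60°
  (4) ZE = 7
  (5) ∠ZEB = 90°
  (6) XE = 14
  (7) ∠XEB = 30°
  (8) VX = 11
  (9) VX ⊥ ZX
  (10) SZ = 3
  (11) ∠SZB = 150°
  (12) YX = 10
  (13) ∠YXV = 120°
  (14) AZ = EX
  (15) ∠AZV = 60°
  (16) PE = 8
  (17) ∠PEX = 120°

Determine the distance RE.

Step 1: By the law of cosines on triangle RBE: RE² = 6² + 5² − 2·6·5·cos(60°) = 31, so RE = √31.

Therefore, the length of RE = √31.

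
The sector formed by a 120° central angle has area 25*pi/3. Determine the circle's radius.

The sector covers 120°/360° = 1/3 of the full circle.
Full circle area = 25*pi/3 / 1/3 = 25*pi.
Since full area = πr², we get r² = 25*pi/π = 25, so r = 5.

5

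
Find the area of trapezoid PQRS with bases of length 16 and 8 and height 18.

Area of a trapezoid = (base1 + base2) * height / 2
Area = (16 + 8) * 18 / 2
Area = 24 * 18 / 2
Area = 432 / 2
Area = 216

216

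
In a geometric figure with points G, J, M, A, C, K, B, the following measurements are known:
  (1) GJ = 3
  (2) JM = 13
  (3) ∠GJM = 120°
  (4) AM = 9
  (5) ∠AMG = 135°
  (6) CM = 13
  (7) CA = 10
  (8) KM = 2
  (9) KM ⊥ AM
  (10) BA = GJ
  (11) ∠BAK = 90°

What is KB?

From the given relations: BA = GJ = 3.
Step 1: By the law of cosines on triangle KMA: KA² = 2² + 9² − 2·2·9·cos(90°) = 85, so KA = √85.
Step 2: By the law of cosines on triangle KAB: KB² = √85² + 3² − 2·√85·3·cos(90°) = 94, so KB = √94.

Therefore, the length of KB = √94.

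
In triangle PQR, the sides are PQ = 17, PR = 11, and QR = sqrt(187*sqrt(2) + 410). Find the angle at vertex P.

cos(P) = (17² + 11² - (sqrt(187*sqrt(2) + 410))²) / (2 × 17 × 11) = -sqrt(2)/2, so P = arccos(-sqrt(2)/2) = 135°.

135°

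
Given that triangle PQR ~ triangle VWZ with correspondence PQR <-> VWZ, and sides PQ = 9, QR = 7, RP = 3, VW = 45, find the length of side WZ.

k = 45/9 = 5. WZ = 5 * 7 = 35.

35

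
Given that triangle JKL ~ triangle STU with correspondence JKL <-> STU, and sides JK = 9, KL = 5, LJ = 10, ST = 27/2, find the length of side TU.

Since the triangles are similar, the ratio of corresponding sides is constant.
Scale factor k = ST / JK = 27/2 / 9 = 3/2
TU = k * KL = 3/2 * 5 = 15/2

15/2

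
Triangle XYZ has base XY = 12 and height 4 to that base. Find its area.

Area = (1/2) * base * height
Area = (1/2) * 12 * 4
Area = 24

24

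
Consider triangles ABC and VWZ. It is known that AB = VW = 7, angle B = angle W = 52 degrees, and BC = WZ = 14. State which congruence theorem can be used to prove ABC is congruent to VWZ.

The given information matches SAS: Two pairs of corresponding sides and the included angle are equal (Side-Angle-Side).

SAS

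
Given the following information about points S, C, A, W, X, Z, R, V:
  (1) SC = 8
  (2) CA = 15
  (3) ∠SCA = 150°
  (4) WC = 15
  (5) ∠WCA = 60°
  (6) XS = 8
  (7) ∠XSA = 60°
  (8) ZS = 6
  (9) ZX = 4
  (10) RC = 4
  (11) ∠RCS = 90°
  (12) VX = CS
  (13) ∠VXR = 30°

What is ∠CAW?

Step 1: By the law of cosines on triangle ACW: AW² = 15² + 15² − 2·15·15·cos(60°) = 225, so AW = 15.
Step 2: By the inverse law of cosines on triangle CAW: cos(∠CAW) = (15² + 15² − 15²) / (2·15·15) = 225/450 = 0.5, so ∠CAW = 60°.

Therefore, the measure of angle ∠CAW = 60°.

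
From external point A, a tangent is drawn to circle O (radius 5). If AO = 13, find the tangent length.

tangent = √(d² - r²) = √(13² - 5²) = √(169 - 25) = √144 = 12

12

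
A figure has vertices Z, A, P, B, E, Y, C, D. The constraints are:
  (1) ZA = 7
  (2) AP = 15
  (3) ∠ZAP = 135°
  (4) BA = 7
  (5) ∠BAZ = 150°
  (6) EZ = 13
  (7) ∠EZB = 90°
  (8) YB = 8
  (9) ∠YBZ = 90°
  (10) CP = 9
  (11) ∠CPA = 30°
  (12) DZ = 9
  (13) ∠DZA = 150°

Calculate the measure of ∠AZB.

Step 1: By the law of cosines on triangle ZAB: ZB² = 7² + 7² − 2·7·7·cos(150°) = 182.87, so ZB ≈ 13.52.
Step 2: By the inverse law of cosines on triangle AZB: cos(∠AZB) = (7² + 13.52² − 7²) / (2·7·13.52) = 182.87/189.32 = 0.9659, so ∠AZB = 15°.

Therefore, the measure of angle ∠AZB = 15°.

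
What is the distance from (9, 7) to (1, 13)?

d = sqrt((-8)^2 + (6)^2) = sqrt(100) = 10

10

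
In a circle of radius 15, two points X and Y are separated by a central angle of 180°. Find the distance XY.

Chord = 2(15) sin(90°) = 30

30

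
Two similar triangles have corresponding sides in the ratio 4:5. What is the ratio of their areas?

Area scales with the square of linear dimensions. If every length is multiplied by 4/5, then the area is multiplied by (4/5)^2 = 16/25.
The area ratio is 16:25.

16:25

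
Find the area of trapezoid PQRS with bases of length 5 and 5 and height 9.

A trapezoid's area equals the midsegment times the height.
The midsegment is (5 + 5) / 2 = 5.
Area = 5 * 9 = 45.

45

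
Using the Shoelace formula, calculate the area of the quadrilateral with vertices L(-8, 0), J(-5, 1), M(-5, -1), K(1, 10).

The Shoelace formula works by pairing each vertex with the next (cycling back to the first).
For each pair, compute x_i*y_(i+1) - x_(i+1)*y_i:
  (-8*1 - -5*0) = -8
  (-5*-1 - -5*1) = 10
  (-5*10 - 1*-1) = -49
  (1*0 - -8*10) = 80
Taking half the absolute value of the total: Area = (1/2)(33) = 33/2.

33/2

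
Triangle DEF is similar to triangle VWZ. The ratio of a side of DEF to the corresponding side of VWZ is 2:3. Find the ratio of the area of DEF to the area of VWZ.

Area ratio = (side ratio)^2 = (2/3)^2 = 4:9.

4:9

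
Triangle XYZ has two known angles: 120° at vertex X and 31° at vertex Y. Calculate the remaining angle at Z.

The interior angles sum to 180°: angle Z = 180 - 120 - 31 = 29°.
The triangle is obtuse (angles 120°, 31°, 29°).

29 degrees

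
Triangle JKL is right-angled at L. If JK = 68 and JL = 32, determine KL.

KL = sqrt(68^2 - 32^2) = sqrt(3600) = 60

60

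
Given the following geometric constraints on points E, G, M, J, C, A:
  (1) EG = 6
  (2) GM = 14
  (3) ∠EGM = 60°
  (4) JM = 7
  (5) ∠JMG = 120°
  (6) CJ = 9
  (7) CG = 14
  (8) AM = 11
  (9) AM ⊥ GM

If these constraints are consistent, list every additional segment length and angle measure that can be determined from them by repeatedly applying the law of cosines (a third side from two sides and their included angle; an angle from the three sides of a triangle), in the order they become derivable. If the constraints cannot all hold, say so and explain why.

The constraints are consistent. Derivable facts, in order:
After 1 step:
- EM = 2·√37
- GA ≈ 17.8
- GJ = 7·√7
After 2 steps:
- ∠AGM = 38.16°
- ∠CGJ = 27.97°
- ∠CJG = 46.85°
- ∠EMG = 25.28°
- ∠GAM = 51.84°
- ∠GCJ = 105.18°
- ∠GEM = 94.72°
- ∠GJM = 40.89°
- ∠JGM = 19.11°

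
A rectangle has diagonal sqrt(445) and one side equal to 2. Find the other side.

b = sqrt(d^2 - a^2) = sqrt(445 - 4) = sqrt(441) = 21

21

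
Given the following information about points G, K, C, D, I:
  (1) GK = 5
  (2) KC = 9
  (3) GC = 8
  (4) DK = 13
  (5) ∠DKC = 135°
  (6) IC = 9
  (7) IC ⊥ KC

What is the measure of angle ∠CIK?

Step 1: By the law of cosines on triangle ICK: IK² = 9² + 9² − 2·9·9·cos(90°) = 162, so IK = 9·√2.
Step 2: By the inverse law of cosines on triangle CIK: cos(∠CIK) = (9² + (9·√2)² − 9²) / (2·9·9·√2) = 162/229.1 = 0.7071, so ∠CIK = 45°.

Therefore, the measure of angle ∠CIK = 45°.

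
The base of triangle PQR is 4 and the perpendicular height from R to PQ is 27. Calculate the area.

Area = (1/2)(4)(27) = 54

54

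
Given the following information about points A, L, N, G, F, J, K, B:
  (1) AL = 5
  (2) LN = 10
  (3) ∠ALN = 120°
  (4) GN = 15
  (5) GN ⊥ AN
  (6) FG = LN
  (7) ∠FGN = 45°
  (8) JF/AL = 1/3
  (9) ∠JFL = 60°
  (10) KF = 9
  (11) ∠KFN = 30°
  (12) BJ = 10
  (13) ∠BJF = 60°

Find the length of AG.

Step 1: By the law of cosines on triangle NLA: NA² = 10² + 5² − 2·10·5·cos(120°) = 175, so NA = 5·√7.
Step 2: By the law of cosines on triangle ANG: AG² = (5·√7)² + 15² − 2·5·√7·15·cos(90°) = 400, so AG = 20.

Therefore, the length of AG = 20.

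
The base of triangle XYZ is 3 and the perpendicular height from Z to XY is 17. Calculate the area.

Area = (1/2) * base * height
Area = (1/2) * 3 * 17
Area = 51/2

51/2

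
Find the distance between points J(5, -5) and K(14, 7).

d = sqrt((14 - 5)^2 + (7 - -5)^2)
d = sqrt(9^2 + 12^2)
d = sqrt(81 + 144)
d = sqrt(225) = 15

15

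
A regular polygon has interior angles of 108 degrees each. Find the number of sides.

The exterior angle is the supplement of the interior angle: 180 - 108 = 72 degrees.
Since the exterior angles of any convex polygon sum to 360 degrees, the number of sides is 360 / 72 = 5.

5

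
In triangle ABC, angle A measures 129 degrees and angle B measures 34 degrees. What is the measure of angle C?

angle C = 180 - 129 - 34 = 17 degrees.

17 degrees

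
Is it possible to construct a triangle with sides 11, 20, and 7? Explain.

Check the triangle inequality: 11 + 7 = 18 ≤ 20.
Since the sum of two sides does not exceed the third, no triangle can be formed.

No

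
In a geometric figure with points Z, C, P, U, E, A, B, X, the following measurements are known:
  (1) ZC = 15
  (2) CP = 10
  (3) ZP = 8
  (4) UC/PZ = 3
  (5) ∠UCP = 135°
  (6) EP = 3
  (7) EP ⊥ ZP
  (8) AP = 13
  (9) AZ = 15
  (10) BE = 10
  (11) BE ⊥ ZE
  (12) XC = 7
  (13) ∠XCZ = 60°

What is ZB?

Step 1: By the law of cosines on triangle ZPE: ZE² = 8² + 3² − 2·8·3·cos(90°) = 73, so ZE = √73.
Step 2: By the law of cosines on triangle ZEB: ZB² = √73² + 10² − 2·√73·10·cos(90°) = 173, so ZB = √173.

Therefore, the length of ZB = √173.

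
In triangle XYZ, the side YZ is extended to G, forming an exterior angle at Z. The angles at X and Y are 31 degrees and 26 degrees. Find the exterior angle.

The interior angle at Z is 180 - 31 - 26 = 123 degrees.
The exterior angle and interior angle at Z are supplementary:
Exterior angle = 180 - 123 = 57 degrees.

57 degrees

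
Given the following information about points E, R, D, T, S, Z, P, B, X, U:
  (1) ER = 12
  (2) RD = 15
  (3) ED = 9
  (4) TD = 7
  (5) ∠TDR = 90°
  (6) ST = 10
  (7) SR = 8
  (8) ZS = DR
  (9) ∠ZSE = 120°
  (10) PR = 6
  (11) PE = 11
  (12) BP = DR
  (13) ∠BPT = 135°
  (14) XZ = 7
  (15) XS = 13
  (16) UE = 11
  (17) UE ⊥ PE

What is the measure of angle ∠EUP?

Step 1: By the law of cosines on triangle UEP: UP² = 11² + 11² − 2·11·11·cos(90°) = 242, so UP = 11·√2.
Step 2: By the inverse law of cosines on triangle EUP: cos(∠EUP) = (11² + (11·√2)² − 11²) / (2·11·11·√2) = 242/342.24 = 0.7071, so ∠EUP = 45°.

Therefore, the measure of angle ∠EUP = 45°.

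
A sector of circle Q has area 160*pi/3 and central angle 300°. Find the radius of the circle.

Sector area A = πr² × θ/360, so r² = 360A / (πθ).
r² = 360 × 160*pi/3 / (π × 300)
r² = 64
r = 8

8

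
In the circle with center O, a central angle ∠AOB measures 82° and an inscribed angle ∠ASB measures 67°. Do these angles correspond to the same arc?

By the inscribed angle theorem, the inscribed angle for a central angle of 82° should be 82° / 2 = 41°.
The given inscribed angle is 67°, which does not equal 41°.
Therefore, no, they do not correspond to the same arc.

No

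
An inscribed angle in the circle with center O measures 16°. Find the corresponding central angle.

By the inscribed angle theorem, the central angle is twice the inscribed angle.
Central angle = 2 × 16° = 32°

32°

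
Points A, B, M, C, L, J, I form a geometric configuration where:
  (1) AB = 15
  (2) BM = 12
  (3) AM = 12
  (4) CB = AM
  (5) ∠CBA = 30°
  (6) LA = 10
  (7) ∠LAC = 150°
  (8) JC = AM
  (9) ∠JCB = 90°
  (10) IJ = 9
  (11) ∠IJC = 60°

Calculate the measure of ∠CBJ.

From the given relations: CB = AM = 12; JC = AM = 12.
Step 1: By the law of cosines on triangle BCJ: BJ² = 12² + 12² − 2·12·12·cos(90°) = 288, so BJ = 12·√2.
Step 2: By the inverse law of cosines on triangle CBJ: cos(∠CBJ) = (12² + (12·√2)² − 12²) / (2·12·12·√2) = 288/407.29 = 0.7071, so ∠CBJ = 45°.

Therefore, the measure of angle ∠CBJ = 45°.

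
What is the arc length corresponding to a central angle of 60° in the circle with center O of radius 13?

The full circumference is 2πr = 2π(13) = 26*pi.
The arc spans 60° out of 360°, which is a fraction of 1/6.
Arc length = 26*pi × 1/6 = 13*pi/3.

13*pi/3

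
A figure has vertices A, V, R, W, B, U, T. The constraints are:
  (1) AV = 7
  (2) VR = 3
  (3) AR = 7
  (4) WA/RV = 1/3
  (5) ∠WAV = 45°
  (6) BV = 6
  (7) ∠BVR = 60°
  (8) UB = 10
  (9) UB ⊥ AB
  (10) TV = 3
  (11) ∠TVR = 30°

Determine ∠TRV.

Step 1: By the law of cosines on triangle RVT: RT² = 3² + 3² − 2·3·3·cos(30°) = 2.41, so RT ≈ 1.55.
Step 2: By the inverse law of cosines on triangle TRV: cos(∠TRV) = (1.55² + 3² − 3²) / (2·1.55·3) = 2.41/9.32 = 0.2588, so ∠TRV = 75°.

Therefore, the measure of angle ∠TRV = 75°.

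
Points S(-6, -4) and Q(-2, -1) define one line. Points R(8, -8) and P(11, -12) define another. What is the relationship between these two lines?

Slope of line 1: m1 = (-1 - -4)/(-2 - -6) = 3/4 = 3/4
Slope of line 2: m2 = (-12 - -8)/(11 - 8) = -4/3 = -4/3
m1 * m2 = -1, so perpendicular.

Perpendicular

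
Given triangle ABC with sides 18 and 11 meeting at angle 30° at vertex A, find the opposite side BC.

By the law of cosines: BC^2 = AB^2 + AC^2 - 2*AB*AC*cos(A)
BC^2 = 18^2 + 11^2 - 2*18*11*cos(30°)
BC^2 = 324 + 121 - 396*(sqrt(3)/2)
BC^2 = 445 - 198*sqrt(3)
BC = sqrt(445 - 198*sqrt(3))

sqrt(445 - 198*sqrt(3))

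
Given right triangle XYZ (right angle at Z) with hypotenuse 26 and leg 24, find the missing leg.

Rearranging the Pythagorean theorem to solve for the unknown leg:
leg^2 = hypotenuse^2 - known_leg^2 = 676 - 576 = 100
leg = sqrt(100) = 10.

10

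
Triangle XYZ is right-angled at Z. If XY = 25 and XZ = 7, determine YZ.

By the Pythagorean theorem: YZ^2 = XY^2 - XZ^2
YZ^2 = 25^2 - 7^2 = 625 - 49 = 576
YZ = sqrt(576) = 24

24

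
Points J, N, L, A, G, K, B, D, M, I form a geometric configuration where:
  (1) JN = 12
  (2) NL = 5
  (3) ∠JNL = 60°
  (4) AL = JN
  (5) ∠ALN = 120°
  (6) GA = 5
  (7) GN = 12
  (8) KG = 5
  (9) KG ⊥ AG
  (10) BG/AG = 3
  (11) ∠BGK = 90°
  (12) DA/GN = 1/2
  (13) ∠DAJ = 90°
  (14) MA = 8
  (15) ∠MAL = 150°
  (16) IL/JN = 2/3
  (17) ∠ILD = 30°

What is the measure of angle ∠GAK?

Step 1: By the law of cosines on triangle AGK: AK² = 5² + 5² − 2·5·5·cos(90°) = 50, so AK = 5·√2.
Step 2: By the inverse law of cosines on triangle GAK: cos(∠GAK) = (5² + (5·√2)² − 5²) / (2·5·5·√2) = 50/70.71 = 0.7071, so ∠GAK = 45°.

Therefore, the measure of angle ∠GAK = 45°.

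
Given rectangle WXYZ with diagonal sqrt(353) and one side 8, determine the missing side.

b = sqrt(d^2 - a^2) = sqrt(353 - 64) = sqrt(289) = 17

17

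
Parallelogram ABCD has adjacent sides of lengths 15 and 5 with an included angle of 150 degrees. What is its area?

Area = a * b * sin(theta)
Area = 15 * 5 * sin(150 degrees)
Area = 75 * 1/2
Area = 75/2

75/2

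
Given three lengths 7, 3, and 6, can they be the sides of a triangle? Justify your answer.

For three segments to close into a triangle, no single side can be as long as the other two combined.
The longest side is 7, and 3 + 6 = 9 > 7.
A triangle can be formed.

Yes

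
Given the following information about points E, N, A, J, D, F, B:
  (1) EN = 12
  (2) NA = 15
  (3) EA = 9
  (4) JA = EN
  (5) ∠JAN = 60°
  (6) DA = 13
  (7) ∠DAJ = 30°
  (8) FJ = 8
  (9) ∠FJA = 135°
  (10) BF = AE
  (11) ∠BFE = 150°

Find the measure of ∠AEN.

Step 1: By the inverse law of cosines on triangle AEN: cos(∠AEN) = (9² + 12² − 15²) / (2·9·12) = 0/216 = 0, so ∠AEN = 90°.

Therefore, the measure of angle ∠AEN = 90°.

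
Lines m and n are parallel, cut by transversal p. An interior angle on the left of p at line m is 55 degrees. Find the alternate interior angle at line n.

Alternate interior angles formed by parallel lines and a transversal are equal.
The given angle is 55 degrees.
The alternate interior angle = 55 degrees.

55 degrees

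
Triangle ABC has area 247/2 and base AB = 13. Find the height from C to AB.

Rearranging the area formula Area = (1/2) * base * height:
height = 2 * Area / base = 2 * 247/2 / 13 = 19.

19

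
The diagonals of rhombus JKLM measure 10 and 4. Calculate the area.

The diagonals of a rhombus divide it into four right triangles.
Each triangle has legs 10/ 2 = 5 and 4/2 = 2, so each has area (1/2)*5*2 = 5.
Four such triangles give total area = (d1 * d2) / 2 = 20.

20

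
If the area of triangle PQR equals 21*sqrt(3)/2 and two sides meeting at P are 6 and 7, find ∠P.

sin(C) = 2 * 21*sqrt(3)/2 / (6 * 7) = sqrt(3)/2, so C = arcsin(sqrt(3)/2) = 60°.
Since sin(180° - C) = sin(C), the obtuse angle 120° gives the same area, so C = 60° or C = 120°.

60° or 120°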